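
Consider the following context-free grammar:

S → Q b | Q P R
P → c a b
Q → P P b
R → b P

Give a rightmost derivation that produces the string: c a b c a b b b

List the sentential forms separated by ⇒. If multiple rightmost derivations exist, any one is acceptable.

S ⇒ Q b ⇒ P P b b ⇒ P c a b b b ⇒ c a b c a b b b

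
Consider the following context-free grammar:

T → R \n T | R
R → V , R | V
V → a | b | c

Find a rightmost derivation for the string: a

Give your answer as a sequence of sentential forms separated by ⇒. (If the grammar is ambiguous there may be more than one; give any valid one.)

T ⇒ R ⇒ V ⇒ a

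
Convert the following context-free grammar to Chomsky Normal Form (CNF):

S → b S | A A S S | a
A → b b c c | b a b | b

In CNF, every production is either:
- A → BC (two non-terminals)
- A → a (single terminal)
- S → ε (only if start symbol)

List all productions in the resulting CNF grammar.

TB → b; S → a; TC → c; TA → a; A → b; S → TB S; S → A X0; X0 → A X1; X1 → S S; A → TB X2; X2 → TB X3; X3 → TC TC; A → TB X4; X4 → TA TB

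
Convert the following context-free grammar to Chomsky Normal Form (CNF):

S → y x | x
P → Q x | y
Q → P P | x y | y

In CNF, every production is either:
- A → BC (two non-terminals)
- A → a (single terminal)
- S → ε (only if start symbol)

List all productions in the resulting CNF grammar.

TY → y; TX → x; S → x; P → y; Q → y; S → TY TX; P → Q TX; Q → P P; Q → TX TY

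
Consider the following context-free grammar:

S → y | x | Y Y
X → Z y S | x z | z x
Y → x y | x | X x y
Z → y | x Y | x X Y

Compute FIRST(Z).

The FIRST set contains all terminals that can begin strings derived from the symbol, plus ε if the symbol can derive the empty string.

We compute FIRST(Z) using the standard algorithm.
FIRST(S) = {x, y, z}
FIRST(X) = {x, y, z}
FIRST(Y) = {x, y, z}
FIRST(Z) = {x, y}
Therefore, FIRST(Z) = {x, y}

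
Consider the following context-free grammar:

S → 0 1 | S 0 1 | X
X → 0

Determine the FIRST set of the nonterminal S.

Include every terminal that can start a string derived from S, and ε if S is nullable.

We compute FIRST(S) using the standard algorithm.
FIRST(S) = {0}
FIRST(X) = {0}
Therefore, FIRST(S) = {0}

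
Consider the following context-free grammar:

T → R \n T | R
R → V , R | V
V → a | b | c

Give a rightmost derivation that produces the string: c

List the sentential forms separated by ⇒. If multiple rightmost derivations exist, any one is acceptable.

T ⇒ R ⇒ V ⇒ c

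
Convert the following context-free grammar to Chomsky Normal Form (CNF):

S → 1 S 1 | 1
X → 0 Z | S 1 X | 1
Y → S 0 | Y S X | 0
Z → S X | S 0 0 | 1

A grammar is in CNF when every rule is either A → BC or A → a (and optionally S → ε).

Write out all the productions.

T1 → 1; S → 1; T0 → 0; X → 1; Y → 0; Z → 1; S → T1 X0; X0 → S T1; X → T0 Z; X → S X1; X1 → T1 X; Y → S T0; Y → Y X2; X2 → S X; Z → S X; Z → S X3; X3 → T0 T0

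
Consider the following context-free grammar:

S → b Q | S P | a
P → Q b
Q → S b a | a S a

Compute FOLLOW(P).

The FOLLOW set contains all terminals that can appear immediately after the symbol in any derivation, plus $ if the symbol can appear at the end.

We compute FOLLOW(P) using the standard algorithm.
FOLLOW(S) starts with {$}.
FIRST(P) = {a, b}
FIRST(Q) = {a, b}
FIRST(S) = {a, b}
FOLLOW(P) = {$, a, b}
FOLLOW(Q) = {$, a, b}
FOLLOW(S) = {$, a, b}
Therefore, FOLLOW(P) = {$, a, b}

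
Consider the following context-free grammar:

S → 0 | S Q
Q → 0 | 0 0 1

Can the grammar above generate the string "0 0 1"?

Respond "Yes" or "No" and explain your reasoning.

No - no valid derivation exists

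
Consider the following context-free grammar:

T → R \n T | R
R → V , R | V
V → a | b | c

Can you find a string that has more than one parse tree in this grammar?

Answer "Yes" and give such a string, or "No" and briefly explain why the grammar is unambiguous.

No - the grammar is unambiguous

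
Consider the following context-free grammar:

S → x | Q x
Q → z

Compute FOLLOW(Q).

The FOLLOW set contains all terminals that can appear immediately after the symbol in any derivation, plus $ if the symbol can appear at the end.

We compute FOLLOW(Q) using the standard algorithm.
FOLLOW(S) starts with {$}.
FIRST(Q) = {z}
FIRST(S) = {x, z}
FOLLOW(Q) = {x}
FOLLOW(S) = {$}
Therefore, FOLLOW(Q) = {x}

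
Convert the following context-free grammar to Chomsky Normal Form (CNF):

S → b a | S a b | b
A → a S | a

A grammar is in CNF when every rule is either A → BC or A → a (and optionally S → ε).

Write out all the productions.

TB → b; TA → a; S → b; A → a; S → TB TA; S → S X0; X0 → TA TB; A → TA S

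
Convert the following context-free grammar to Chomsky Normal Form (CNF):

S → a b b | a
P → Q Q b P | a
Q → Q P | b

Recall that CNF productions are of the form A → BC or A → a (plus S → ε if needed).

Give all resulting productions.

TA → a; TB → b; S → a; P → a; Q → b; S → TA X0; X0 → TB TB; P → Q X1; X1 → Q X2; X2 → TB P; Q → Q P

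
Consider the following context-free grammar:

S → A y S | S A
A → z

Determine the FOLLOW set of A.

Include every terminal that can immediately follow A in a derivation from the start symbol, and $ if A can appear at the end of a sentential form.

We compute FOLLOW(A) using the standard algorithm.
FOLLOW(S) starts with {$}.
FIRST(A) = {z}
FIRST(S) = {z}
FOLLOW(A) = {$, y, z}
FOLLOW(S) = {$, z}
Therefore, FOLLOW(A) = {$, y, z}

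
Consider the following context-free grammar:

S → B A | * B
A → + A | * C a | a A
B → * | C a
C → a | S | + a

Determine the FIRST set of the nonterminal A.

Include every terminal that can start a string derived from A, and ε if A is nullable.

We compute FIRST(A) using the standard algorithm.
FIRST(A) = {*, +, a}
FIRST(B) = {*, +, a}
FIRST(C) = {*, +, a}
FIRST(S) = {*, +, a}
Therefore, FIRST(A) = {*, +, a}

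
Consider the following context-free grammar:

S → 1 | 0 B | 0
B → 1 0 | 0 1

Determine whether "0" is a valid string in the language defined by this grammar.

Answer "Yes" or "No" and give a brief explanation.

Yes - a valid derivation exists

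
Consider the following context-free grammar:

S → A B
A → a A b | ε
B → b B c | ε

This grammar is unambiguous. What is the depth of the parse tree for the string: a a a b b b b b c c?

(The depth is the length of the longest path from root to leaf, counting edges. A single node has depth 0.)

5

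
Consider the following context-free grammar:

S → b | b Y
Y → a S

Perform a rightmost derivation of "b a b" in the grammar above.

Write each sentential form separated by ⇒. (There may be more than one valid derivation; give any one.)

S ⇒ b Y ⇒ b a S ⇒ b a b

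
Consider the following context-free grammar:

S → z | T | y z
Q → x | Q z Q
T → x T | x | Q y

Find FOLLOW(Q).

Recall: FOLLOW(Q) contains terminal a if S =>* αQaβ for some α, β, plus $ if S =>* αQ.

We compute FOLLOW(Q) using the standard algorithm.
FOLLOW(S) starts with {$}.
FIRST(Q) = {x}
FIRST(S) = {x, y, z}
FIRST(T) = {x}
FOLLOW(Q) = {y, z}
FOLLOW(S) = {$}
FOLLOW(T) = {$}
Therefore, FOLLOW(Q) = {y, z}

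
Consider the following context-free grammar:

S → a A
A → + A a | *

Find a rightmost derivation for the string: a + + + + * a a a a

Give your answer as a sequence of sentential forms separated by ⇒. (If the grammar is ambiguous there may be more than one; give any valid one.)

S ⇒ a A ⇒ a + A a ⇒ a + + A a a ⇒ a + + + A a a a ⇒ a + + + + A a a a a ⇒ a + + + + * a a a a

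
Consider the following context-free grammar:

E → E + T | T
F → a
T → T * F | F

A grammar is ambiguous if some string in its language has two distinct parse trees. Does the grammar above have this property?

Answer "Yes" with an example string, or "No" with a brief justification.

No - the grammar is unambiguous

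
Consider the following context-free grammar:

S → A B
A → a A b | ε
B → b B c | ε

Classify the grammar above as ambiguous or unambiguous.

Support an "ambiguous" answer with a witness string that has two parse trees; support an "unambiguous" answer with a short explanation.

Unambiguous - every string in the language has a unique parse tree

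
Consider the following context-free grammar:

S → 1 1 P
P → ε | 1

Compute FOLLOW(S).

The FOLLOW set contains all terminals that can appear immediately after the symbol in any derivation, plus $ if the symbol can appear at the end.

We compute FOLLOW(S) using the standard algorithm.
FOLLOW(S) starts with {$}.
FIRST(P) = {1, ε}
FIRST(S) = {1}
FOLLOW(P) = {$}
FOLLOW(S) = {$}
Therefore, FOLLOW(S) = {$}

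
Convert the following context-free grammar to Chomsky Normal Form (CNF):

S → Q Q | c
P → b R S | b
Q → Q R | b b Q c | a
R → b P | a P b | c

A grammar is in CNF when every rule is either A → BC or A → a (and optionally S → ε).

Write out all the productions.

S → c; TB → b; P → b; TC → c; Q → a; TA → a; R → c; S → Q Q; P → TB X0; X0 → R S; Q → Q R; Q → TB X1; X1 → TB X2; X2 → Q TC; R → TB P; R → TA X3; X3 → P TB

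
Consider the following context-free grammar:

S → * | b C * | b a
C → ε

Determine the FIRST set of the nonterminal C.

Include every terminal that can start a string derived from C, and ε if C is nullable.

We compute FIRST(C) using the standard algorithm.
FIRST(C) = {ε}
FIRST(S) = {*, b}
Therefore, FIRST(C) = {ε}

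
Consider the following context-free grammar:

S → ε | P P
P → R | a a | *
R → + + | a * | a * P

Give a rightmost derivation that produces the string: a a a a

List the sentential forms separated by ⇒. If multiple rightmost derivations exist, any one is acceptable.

S ⇒ P P ⇒ P a a ⇒ a a a a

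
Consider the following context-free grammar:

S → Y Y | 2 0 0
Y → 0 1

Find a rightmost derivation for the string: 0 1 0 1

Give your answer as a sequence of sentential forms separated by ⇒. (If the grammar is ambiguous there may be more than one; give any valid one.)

S ⇒ Y Y ⇒ Y 0 1 ⇒ 0 1 0 1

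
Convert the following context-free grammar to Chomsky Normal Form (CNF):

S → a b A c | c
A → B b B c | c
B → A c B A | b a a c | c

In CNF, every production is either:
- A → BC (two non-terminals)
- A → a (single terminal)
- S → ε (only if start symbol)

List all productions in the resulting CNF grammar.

TA → a; TB → b; TC → c; S → c; A → c; B → c; S → TA X0; X0 → TB X1; X1 → A TC; A → B X2; X2 → TB X3; X3 → B TC; B → A X4; X4 → TC X5; X5 → B A; B → TB X6; X6 → TA X7; X7 → TA TC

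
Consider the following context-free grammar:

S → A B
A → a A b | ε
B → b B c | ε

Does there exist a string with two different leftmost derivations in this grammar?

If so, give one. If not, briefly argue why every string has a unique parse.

No - every string in the language has a unique leftmost derivation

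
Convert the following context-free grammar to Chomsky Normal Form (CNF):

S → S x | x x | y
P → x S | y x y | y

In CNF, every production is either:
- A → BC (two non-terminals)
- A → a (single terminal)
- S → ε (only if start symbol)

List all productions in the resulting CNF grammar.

TX → x; S → y; TY → y; P → y; S → S TX; S → TX TX; P → TX S; P → TY X0; X0 → TX TY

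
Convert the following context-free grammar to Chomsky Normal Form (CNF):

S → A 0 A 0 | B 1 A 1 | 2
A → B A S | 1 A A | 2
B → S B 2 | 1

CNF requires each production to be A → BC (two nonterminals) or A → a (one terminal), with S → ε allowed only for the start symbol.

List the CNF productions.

T0 → 0; T1 → 1; S → 2; A → 2; T2 → 2; B → 1; S → A X0; X0 → T0 X1; X1 → A T0; S → B X2; X2 → T1 X3; X3 → A T1; A → B X4; X4 → A S; A → T1 X5; X5 → A A; B → S X6; X6 → B T2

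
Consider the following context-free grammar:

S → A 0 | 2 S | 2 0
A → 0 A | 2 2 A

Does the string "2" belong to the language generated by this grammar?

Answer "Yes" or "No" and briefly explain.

No - no valid derivation exists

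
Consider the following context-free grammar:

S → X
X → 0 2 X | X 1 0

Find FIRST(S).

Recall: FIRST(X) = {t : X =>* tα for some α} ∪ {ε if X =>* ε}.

We compute FIRST(S) using the standard algorithm.
FIRST(S) = {0}
FIRST(X) = {0}
Therefore, FIRST(S) = {0}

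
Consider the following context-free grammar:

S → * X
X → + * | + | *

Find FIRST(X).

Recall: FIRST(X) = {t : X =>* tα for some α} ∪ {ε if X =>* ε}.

We compute FIRST(X) using the standard algorithm.
FIRST(S) = {*}
FIRST(X) = {*, +}
Therefore, FIRST(X) = {*, +}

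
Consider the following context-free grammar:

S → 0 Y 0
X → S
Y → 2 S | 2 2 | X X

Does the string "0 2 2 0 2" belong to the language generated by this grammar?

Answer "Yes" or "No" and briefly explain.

No - no valid derivation exists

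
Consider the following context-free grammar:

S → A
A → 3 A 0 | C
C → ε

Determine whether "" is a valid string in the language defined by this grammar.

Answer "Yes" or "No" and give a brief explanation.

Yes - a valid derivation exists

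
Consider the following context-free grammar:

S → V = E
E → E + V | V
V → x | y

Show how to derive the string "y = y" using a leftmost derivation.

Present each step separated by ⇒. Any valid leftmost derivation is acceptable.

S ⇒ V = E ⇒ y = E ⇒ y = V ⇒ y = y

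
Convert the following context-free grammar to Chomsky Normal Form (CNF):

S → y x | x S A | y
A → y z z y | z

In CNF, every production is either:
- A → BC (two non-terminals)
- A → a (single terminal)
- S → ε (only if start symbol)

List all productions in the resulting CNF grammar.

TY → y; TX → x; S → y; TZ → z; A → z; S → TY TX; S → TX X0; X0 → S A; A → TY X1; X1 → TZ X2; X2 → TZ TY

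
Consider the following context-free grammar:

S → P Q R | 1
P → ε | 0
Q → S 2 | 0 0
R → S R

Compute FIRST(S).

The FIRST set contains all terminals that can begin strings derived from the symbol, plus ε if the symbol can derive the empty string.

We compute FIRST(S) using the standard algorithm.
FIRST(P) = {0, ε}
FIRST(Q) = {0, 1}
FIRST(R) = {0, 1}
FIRST(S) = {0, 1}
Therefore, FIRST(S) = {0, 1}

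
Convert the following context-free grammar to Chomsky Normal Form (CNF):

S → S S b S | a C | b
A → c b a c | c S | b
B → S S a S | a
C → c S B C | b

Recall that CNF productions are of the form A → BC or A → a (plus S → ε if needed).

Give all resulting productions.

TB → b; TA → a; S → b; TC → c; A → b; B → a; C → b; S → S X0; X0 → S X1; X1 → TB S; S → TA C; A → TC X2; X2 → TB X3; X3 → TA TC; A → TC S; B → S X4; X4 → S X5; X5 → TA S; C → TC X6; X6 → S X7; X7 → B C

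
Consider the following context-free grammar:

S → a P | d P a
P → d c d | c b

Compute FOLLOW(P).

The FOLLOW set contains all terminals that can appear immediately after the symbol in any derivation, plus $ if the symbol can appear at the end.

We compute FOLLOW(P) using the standard algorithm.
FOLLOW(S) starts with {$}.
FIRST(P) = {c, d}
FIRST(S) = {a, d}
FOLLOW(P) = {$, a}
FOLLOW(S) = {$}
Therefore, FOLLOW(P) = {$, a}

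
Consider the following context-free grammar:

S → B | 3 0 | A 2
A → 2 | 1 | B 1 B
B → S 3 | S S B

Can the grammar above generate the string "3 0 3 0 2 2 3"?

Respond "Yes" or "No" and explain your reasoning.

Yes - a valid derivation exists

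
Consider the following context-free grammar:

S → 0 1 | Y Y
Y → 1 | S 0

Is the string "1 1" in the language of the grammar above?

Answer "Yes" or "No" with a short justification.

Yes - a valid derivation exists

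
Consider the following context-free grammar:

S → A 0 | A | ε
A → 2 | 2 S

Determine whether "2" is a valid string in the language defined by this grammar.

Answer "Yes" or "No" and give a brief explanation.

Yes - a valid derivation exists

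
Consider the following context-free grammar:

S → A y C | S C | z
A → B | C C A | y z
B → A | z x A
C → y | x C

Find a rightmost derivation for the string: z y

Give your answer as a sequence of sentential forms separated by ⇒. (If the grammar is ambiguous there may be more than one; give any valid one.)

S ⇒ S C ⇒ S y ⇒ z y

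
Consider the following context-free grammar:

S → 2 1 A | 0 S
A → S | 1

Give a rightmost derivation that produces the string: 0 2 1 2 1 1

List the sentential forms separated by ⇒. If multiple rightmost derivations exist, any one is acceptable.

S ⇒ 0 S ⇒ 0 2 1 A ⇒ 0 2 1 S ⇒ 0 2 1 2 1 A ⇒ 0 2 1 2 1 1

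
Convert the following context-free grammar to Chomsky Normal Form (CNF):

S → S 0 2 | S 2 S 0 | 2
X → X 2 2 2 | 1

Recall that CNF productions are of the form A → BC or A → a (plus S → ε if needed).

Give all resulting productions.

T0 → 0; T2 → 2; S → 2; X → 1; S → S X0; X0 → T0 T2; S → S X1; X1 → T2 X2; X2 → S T0; X → X X3; X3 → T2 X4; X4 → T2 T2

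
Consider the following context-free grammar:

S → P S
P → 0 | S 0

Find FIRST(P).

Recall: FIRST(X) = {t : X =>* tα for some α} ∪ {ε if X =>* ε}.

We compute FIRST(P) using the standard algorithm.
FIRST(P) = {0}
FIRST(S) = {0}
Therefore, FIRST(P) = {0}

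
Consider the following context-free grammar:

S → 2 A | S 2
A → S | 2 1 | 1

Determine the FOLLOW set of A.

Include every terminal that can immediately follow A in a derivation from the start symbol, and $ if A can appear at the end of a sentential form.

We compute FOLLOW(A) using the standard algorithm.
FOLLOW(S) starts with {$}.
FIRST(A) = {1, 2}
FIRST(S) = {2}
FOLLOW(A) = {$, 2}
FOLLOW(S) = {$, 2}
Therefore, FOLLOW(A) = {$, 2}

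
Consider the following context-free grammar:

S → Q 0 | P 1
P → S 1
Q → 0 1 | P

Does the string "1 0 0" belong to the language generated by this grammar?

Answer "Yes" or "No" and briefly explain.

No - no valid derivation exists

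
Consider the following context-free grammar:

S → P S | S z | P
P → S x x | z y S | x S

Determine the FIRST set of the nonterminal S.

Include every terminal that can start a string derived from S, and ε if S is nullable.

We compute FIRST(S) using the standard algorithm.
FIRST(P) = {x, z}
FIRST(S) = {x, z}
Therefore, FIRST(S) = {x, z}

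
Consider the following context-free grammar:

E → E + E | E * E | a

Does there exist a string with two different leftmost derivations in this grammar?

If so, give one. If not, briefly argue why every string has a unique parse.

Yes - the string 'a + a + a * a + a * a' has two distinct leftmost derivations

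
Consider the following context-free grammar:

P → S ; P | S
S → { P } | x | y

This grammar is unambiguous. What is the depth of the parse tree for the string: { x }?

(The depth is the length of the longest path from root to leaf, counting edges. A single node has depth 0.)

4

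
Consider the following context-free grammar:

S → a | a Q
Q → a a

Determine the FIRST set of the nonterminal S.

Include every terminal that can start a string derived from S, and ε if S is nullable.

We compute FIRST(S) using the standard algorithm.
FIRST(Q) = {a}
FIRST(S) = {a}
Therefore, FIRST(S) = {a}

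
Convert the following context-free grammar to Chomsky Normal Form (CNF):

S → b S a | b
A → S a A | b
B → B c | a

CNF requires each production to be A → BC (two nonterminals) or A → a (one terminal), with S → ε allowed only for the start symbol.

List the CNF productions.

TB → b; TA → a; S → b; A → b; TC → c; B → a; S → TB X0; X0 → S TA; A → S X1; X1 → TA A; B → B TC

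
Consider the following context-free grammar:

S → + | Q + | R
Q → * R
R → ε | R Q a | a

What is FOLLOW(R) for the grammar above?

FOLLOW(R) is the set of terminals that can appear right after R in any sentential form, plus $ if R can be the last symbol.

We compute FOLLOW(R) using the standard algorithm.
FOLLOW(S) starts with {$}.
FIRST(Q) = {*}
FIRST(R) = {*, a, ε}
FIRST(S) = {*, +, a, ε}
FOLLOW(Q) = {+, a}
FOLLOW(R) = {$, *, +, a}
FOLLOW(S) = {$}
Therefore, FOLLOW(R) = {$, *, +, a}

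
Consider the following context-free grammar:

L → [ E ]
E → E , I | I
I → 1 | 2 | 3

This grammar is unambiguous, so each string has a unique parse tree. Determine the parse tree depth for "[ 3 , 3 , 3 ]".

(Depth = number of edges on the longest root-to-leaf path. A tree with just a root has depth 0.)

5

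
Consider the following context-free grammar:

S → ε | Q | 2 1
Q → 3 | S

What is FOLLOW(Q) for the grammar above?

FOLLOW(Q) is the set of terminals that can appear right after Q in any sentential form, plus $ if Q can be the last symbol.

We compute FOLLOW(Q) using the standard algorithm.
FOLLOW(S) starts with {$}.
FIRST(Q) = {2, 3, ε}
FIRST(S) = {2, 3, ε}
FOLLOW(Q) = {$}
FOLLOW(S) = {$}
Therefore, FOLLOW(Q) = {$}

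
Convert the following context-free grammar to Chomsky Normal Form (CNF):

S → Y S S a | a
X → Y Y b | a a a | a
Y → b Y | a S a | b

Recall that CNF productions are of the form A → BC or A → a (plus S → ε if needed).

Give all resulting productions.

TA → a; S → a; TB → b; X → a; Y → b; S → Y X0; X0 → S X1; X1 → S TA; X → Y X2; X2 → Y TB; X → TA X3; X3 → TA TA; Y → TB Y; Y → TA X4; X4 → S TA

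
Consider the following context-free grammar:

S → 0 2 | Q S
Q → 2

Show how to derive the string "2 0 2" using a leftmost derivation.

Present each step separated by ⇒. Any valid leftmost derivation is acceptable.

S ⇒ Q S ⇒ 2 S ⇒ 2 0 2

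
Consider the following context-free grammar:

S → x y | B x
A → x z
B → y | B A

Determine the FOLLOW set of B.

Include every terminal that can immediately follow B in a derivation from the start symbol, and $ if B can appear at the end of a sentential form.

We compute FOLLOW(B) using the standard algorithm.
FOLLOW(S) starts with {$}.
FIRST(A) = {x}
FIRST(B) = {y}
FIRST(S) = {x, y}
FOLLOW(A) = {x}
FOLLOW(B) = {x}
FOLLOW(S) = {$}
Therefore, FOLLOW(B) = {x}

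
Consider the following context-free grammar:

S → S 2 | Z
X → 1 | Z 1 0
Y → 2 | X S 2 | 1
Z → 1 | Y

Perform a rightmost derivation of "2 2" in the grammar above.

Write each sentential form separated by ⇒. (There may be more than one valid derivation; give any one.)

S ⇒ S 2 ⇒ Z 2 ⇒ Y 2 ⇒ 2 2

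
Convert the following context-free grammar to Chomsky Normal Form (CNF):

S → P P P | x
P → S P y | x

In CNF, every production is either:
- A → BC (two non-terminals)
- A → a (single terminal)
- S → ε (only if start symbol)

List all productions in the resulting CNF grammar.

S → x; TY → y; P → x; S → P X0; X0 → P P; P → S X1; X1 → P TY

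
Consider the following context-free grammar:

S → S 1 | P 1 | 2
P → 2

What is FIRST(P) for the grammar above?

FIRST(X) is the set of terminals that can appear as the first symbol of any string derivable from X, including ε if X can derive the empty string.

We compute FIRST(P) using the standard algorithm.
FIRST(P) = {2}
FIRST(S) = {2}
Therefore, FIRST(P) = {2}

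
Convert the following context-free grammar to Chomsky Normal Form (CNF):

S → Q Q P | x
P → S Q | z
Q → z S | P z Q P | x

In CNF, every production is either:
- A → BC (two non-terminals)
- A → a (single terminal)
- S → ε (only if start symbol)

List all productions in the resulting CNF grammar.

S → x; P → z; TZ → z; Q → x; S → Q X0; X0 → Q P; P → S Q; Q → TZ S; Q → P X1; X1 → TZ X2; X2 → Q P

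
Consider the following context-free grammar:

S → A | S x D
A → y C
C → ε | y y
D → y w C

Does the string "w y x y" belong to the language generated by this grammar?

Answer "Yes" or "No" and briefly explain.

No - no valid derivation exists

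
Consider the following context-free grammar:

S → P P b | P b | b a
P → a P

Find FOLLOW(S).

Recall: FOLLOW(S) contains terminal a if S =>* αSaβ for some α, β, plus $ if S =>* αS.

We compute FOLLOW(S) using the standard algorithm.
FOLLOW(S) starts with {$}.
FIRST(P) = {a}
FIRST(S) = {a, b}
FOLLOW(P) = {a, b}
FOLLOW(S) = {$}
Therefore, FOLLOW(S) = {$}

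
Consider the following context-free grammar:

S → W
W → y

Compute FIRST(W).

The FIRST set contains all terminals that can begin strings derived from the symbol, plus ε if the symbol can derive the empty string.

We compute FIRST(W) using the standard algorithm.
FIRST(S) = {y}
FIRST(W) = {y}
Therefore, FIRST(W) = {y}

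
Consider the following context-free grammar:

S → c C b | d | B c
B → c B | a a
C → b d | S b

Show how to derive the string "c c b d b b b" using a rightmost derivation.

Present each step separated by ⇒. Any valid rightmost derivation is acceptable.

S ⇒ c C b ⇒ c S b b ⇒ c c C b b b ⇒ c c b d b b b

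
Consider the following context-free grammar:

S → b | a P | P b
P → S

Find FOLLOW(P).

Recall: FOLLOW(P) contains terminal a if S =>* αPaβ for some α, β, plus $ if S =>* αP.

We compute FOLLOW(P) using the standard algorithm.
FOLLOW(S) starts with {$}.
FIRST(P) = {a, b}
FIRST(S) = {a, b}
FOLLOW(P) = {$, b}
FOLLOW(S) = {$, b}
Therefore, FOLLOW(P) = {$, b}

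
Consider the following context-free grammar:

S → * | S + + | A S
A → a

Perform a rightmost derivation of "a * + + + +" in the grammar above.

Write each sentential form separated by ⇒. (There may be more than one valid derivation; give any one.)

S ⇒ S + + ⇒ S + + + + ⇒ A S + + + + ⇒ A * + + + + ⇒ a * + + + +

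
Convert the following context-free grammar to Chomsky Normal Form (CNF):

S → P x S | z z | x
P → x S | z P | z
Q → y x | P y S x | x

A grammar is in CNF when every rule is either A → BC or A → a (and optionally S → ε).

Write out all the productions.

TX → x; TZ → z; S → x; P → z; TY → y; Q → x; S → P X0; X0 → TX S; S → TZ TZ; P → TX S; P → TZ P; Q → TY TX; Q → P X1; X1 → TY X2; X2 → S TX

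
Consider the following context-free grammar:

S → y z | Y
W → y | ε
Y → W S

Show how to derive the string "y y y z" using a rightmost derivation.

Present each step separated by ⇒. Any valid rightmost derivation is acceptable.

S ⇒ Y ⇒ W S ⇒ W Y ⇒ W W S ⇒ W W y z ⇒ W y y z ⇒ y y y z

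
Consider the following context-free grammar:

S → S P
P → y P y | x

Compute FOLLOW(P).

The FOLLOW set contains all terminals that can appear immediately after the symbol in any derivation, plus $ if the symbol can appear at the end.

We compute FOLLOW(P) using the standard algorithm.
FOLLOW(S) starts with {$}.
FIRST(P) = {x, y}
FIRST(S) = {}
FOLLOW(P) = {$, x, y}
FOLLOW(S) = {$, x, y}
Therefore, FOLLOW(P) = {$, x, y}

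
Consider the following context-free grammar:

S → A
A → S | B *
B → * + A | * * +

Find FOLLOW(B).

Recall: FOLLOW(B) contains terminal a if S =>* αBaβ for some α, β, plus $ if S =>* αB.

We compute FOLLOW(B) using the standard algorithm.
FOLLOW(S) starts with {$}.
FIRST(A) = {*}
FIRST(B) = {*}
FIRST(S) = {*}
FOLLOW(A) = {$, *}
FOLLOW(B) = {*}
FOLLOW(S) = {$, *}
Therefore, FOLLOW(B) = {*}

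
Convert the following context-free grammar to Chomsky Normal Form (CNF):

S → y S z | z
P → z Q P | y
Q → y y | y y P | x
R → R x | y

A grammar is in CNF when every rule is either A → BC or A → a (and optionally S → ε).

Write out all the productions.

TY → y; TZ → z; S → z; P → y; Q → x; TX → x; R → y; S → TY X0; X0 → S TZ; P → TZ X1; X1 → Q P; Q → TY TY; Q → TY X2; X2 → TY P; R → R TX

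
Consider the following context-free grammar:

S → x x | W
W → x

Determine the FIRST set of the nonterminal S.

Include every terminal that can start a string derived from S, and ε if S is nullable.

We compute FIRST(S) using the standard algorithm.
FIRST(S) = {x}
FIRST(W) = {x}
Therefore, FIRST(S) = {x}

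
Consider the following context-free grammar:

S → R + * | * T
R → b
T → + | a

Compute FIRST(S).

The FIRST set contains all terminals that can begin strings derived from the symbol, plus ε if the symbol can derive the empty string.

We compute FIRST(S) using the standard algorithm.
FIRST(R) = {b}
FIRST(S) = {*, b}
FIRST(T) = {+, a}
Therefore, FIRST(S) = {*, b}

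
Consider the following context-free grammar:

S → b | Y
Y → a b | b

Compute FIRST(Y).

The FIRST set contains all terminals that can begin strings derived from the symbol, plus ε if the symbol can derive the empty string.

We compute FIRST(Y) using the standard algorithm.
FIRST(S) = {a, b}
FIRST(Y) = {a, b}
Therefore, FIRST(Y) = {a, b}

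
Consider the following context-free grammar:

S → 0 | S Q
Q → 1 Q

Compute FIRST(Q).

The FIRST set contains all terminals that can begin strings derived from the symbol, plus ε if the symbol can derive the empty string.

We compute FIRST(Q) using the standard algorithm.
FIRST(Q) = {1}
FIRST(S) = {0}
Therefore, FIRST(Q) = {1}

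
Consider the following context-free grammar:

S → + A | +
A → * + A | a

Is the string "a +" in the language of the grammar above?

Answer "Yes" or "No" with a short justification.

No - no valid derivation exists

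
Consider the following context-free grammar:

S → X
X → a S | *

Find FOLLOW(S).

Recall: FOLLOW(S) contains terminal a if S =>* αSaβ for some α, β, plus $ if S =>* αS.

We compute FOLLOW(S) using the standard algorithm.
FOLLOW(S) starts with {$}.
FIRST(S) = {*, a}
FIRST(X) = {*, a}
FOLLOW(S) = {$}
FOLLOW(X) = {$}
Therefore, FOLLOW(S) = {$}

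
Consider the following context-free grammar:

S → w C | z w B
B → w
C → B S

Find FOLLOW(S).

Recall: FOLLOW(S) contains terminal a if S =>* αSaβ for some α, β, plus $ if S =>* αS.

We compute FOLLOW(S) using the standard algorithm.
FOLLOW(S) starts with {$}.
FIRST(B) = {w}
FIRST(C) = {w}
FIRST(S) = {w, z}
FOLLOW(B) = {$, w, z}
FOLLOW(C) = {$}
FOLLOW(S) = {$}
Therefore, FOLLOW(S) = {$}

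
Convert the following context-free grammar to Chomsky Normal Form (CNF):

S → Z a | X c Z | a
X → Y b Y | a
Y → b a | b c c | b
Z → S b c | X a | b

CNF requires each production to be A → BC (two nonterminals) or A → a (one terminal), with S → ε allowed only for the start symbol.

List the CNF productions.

TA → a; TC → c; S → a; TB → b; X → a; Y → b; Z → b; S → Z TA; S → X X0; X0 → TC Z; X → Y X1; X1 → TB Y; Y → TB TA; Y → TB X2; X2 → TC TC; Z → S X3; X3 → TB TC; Z → X TA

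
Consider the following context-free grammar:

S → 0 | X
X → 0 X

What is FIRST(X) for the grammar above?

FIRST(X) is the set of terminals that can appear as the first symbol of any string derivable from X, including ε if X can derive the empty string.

We compute FIRST(X) using the standard algorithm.
FIRST(S) = {0}
FIRST(X) = {0}
Therefore, FIRST(X) = {0}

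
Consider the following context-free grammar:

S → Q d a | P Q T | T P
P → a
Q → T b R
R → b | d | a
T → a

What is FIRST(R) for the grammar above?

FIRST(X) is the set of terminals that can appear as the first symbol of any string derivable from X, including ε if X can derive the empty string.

We compute FIRST(R) using the standard algorithm.
FIRST(P) = {a}
FIRST(Q) = {a}
FIRST(R) = {a, b, d}
FIRST(S) = {a}
FIRST(T) = {a}
Therefore, FIRST(R) = {a, b, d}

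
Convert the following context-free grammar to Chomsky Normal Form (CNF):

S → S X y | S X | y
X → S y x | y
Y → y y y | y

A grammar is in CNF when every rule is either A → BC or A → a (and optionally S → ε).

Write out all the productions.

TY → y; S → y; TX → x; X → y; Y → y; S → S X0; X0 → X TY; S → S X; X → S X1; X1 → TY TX; Y → TY X2; X2 → TY TY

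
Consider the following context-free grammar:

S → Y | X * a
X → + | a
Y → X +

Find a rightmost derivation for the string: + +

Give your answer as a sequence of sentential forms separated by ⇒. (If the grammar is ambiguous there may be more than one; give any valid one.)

S ⇒ Y ⇒ X + ⇒ + +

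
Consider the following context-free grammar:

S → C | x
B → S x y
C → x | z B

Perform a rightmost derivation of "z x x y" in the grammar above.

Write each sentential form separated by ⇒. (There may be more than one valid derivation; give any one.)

S ⇒ C ⇒ z B ⇒ z S x y ⇒ z x x y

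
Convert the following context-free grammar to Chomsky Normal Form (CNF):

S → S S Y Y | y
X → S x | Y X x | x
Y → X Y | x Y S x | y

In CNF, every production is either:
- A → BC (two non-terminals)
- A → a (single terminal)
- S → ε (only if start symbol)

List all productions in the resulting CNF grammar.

S → y; TX → x; X → x; Y → y; S → S X0; X0 → S X1; X1 → Y Y; X → S TX; X → Y X2; X2 → X TX; Y → X Y; Y → TX X3; X3 → Y X4; X4 → S TX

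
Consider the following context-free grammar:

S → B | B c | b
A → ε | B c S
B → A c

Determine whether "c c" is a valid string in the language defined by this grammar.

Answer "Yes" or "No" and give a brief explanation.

Yes - a valid derivation exists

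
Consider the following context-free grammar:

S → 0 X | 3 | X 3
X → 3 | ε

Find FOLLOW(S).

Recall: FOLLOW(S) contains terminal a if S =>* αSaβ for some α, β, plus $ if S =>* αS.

We compute FOLLOW(S) using the standard algorithm.
FOLLOW(S) starts with {$}.
FIRST(S) = {0, 3}
FIRST(X) = {3, ε}
FOLLOW(S) = {$}
FOLLOW(X) = {$, 3}
Therefore, FOLLOW(S) = {$}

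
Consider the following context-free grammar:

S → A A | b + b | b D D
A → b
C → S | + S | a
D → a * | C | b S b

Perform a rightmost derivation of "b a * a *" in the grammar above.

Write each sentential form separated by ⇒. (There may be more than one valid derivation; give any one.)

S ⇒ b D D ⇒ b D a * ⇒ b a * a *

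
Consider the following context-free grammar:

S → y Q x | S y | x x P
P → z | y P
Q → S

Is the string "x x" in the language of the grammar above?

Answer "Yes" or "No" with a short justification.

No - no valid derivation exists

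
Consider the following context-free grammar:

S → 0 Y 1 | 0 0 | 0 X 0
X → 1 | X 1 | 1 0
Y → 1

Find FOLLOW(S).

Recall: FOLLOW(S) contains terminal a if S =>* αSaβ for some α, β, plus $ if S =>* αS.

We compute FOLLOW(S) using the standard algorithm.
FOLLOW(S) starts with {$}.
FIRST(S) = {0}
FIRST(X) = {1}
FIRST(Y) = {1}
FOLLOW(S) = {$}
FOLLOW(X) = {0, 1}
FOLLOW(Y) = {1}
Therefore, FOLLOW(S) = {$}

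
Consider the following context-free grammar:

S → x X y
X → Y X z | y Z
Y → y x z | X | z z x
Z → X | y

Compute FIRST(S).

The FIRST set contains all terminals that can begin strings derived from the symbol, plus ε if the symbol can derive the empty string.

We compute FIRST(S) using the standard algorithm.
FIRST(S) = {x}
FIRST(X) = {y, z}
FIRST(Y) = {y, z}
FIRST(Z) = {y, z}
Therefore, FIRST(S) = {x}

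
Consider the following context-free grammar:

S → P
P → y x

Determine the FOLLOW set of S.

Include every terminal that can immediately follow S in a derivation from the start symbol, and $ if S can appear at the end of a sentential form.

We compute FOLLOW(S) using the standard algorithm.
FOLLOW(S) starts with {$}.
FIRST(P) = {y}
FIRST(S) = {y}
FOLLOW(P) = {$}
FOLLOW(S) = {$}
Therefore, FOLLOW(S) = {$}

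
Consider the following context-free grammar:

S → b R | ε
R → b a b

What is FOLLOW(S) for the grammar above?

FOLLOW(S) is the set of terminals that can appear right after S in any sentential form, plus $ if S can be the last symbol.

We compute FOLLOW(S) using the standard algorithm.
FOLLOW(S) starts with {$}.
FIRST(R) = {b}
FIRST(S) = {b, ε}
FOLLOW(R) = {$}
FOLLOW(S) = {$}
Therefore, FOLLOW(S) = {$}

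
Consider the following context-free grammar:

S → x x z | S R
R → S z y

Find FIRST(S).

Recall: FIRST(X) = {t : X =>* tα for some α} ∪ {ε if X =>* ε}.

We compute FIRST(S) using the standard algorithm.
FIRST(R) = {x}
FIRST(S) = {x}
Therefore, FIRST(S) = {x}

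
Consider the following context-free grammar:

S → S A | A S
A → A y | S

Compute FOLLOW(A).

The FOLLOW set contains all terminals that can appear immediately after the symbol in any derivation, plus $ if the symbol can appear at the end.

We compute FOLLOW(A) using the standard algorithm.
FOLLOW(S) starts with {$}.
FIRST(A) = {}
FIRST(S) = {}
FOLLOW(A) = {$, y}
FOLLOW(S) = {$, y}
Therefore, FOLLOW(A) = {$, y}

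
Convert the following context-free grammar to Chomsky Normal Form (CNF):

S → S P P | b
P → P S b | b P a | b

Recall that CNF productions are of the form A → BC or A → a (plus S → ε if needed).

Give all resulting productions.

S → b; TB → b; TA → a; P → b; S → S X0; X0 → P P; P → P X1; X1 → S TB; P → TB X2; X2 → P TA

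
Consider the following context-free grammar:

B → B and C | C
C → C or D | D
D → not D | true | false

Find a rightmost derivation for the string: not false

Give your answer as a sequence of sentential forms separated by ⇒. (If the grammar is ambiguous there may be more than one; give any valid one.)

B ⇒ C ⇒ D ⇒ not D ⇒ not false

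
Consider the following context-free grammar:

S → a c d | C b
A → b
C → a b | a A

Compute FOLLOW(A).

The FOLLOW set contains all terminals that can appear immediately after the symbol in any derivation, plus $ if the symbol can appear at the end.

We compute FOLLOW(A) using the standard algorithm.
FOLLOW(S) starts with {$}.
FIRST(A) = {b}
FIRST(C) = {a}
FIRST(S) = {a}
FOLLOW(A) = {b}
FOLLOW(C) = {b}
FOLLOW(S) = {$}
Therefore, FOLLOW(A) = {b}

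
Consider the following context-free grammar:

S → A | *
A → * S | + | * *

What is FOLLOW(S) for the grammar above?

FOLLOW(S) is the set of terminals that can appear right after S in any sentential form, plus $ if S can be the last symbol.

We compute FOLLOW(S) using the standard algorithm.
FOLLOW(S) starts with {$}.
FIRST(A) = {*, +}
FIRST(S) = {*, +}
FOLLOW(A) = {$}
FOLLOW(S) = {$}
Therefore, FOLLOW(S) = {$}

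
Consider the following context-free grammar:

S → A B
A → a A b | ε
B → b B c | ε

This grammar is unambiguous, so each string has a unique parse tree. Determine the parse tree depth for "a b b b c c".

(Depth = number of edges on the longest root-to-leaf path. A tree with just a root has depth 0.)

4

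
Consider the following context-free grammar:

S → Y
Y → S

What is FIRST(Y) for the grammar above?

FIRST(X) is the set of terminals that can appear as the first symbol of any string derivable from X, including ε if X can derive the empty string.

We compute FIRST(Y) using the standard algorithm.
FIRST(S) = {}
FIRST(Y) = {}
Therefore, FIRST(Y) = {}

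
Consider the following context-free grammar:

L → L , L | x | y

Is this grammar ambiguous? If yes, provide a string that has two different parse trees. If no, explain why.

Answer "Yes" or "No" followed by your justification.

Yes - the string 'y , y , x , x , x , x' has two distinct leftmost derivations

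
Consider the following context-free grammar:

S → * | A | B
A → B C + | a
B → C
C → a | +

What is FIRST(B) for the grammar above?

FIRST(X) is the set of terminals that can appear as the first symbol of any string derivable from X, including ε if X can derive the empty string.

We compute FIRST(B) using the standard algorithm.
FIRST(A) = {+, a}
FIRST(B) = {+, a}
FIRST(C) = {+, a}
FIRST(S) = {*, +, a}
Therefore, FIRST(B) = {+, a}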